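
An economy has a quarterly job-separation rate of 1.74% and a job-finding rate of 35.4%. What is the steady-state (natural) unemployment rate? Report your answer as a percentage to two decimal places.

At steady state the flows balance: s·E = f·U, so U/(E+U) = s/(s+f).
u* = 1.74 / (1.74 + 35.4) = 1.74 / 37.14 = 4.68%.

Steady-state unemployment rate ≈ 4.68%.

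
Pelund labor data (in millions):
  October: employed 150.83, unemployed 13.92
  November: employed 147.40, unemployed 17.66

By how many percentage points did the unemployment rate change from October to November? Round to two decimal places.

October: labor force = 150.83 + 13.92 = 164.75; u = 13.92/164.75 = 8.45%.
November: labor force = 147.40 + 17.66 = 165.06; u = 17.66/165.06 = 10.70%.
Change = 10.70% − 8.45% = +2.25 pp.

The unemployment rate changed by +2.25 percentage points.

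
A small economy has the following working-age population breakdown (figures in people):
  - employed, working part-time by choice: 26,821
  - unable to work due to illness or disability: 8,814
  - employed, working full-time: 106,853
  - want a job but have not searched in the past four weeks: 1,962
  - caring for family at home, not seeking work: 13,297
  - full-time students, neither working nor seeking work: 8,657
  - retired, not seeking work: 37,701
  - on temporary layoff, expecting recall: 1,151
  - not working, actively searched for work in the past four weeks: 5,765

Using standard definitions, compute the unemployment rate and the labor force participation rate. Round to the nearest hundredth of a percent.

Employed = 26,821 + 106,853 = 133,674.
Unemployed = 1,151 + 5,765 = 6,916 (jobless and actively searching, or on temporary layoff).
Labor force = 133,674 + 6,916 = 140,590.
Not in labor force = 8,814 + 1,962 + 13,297 + 8,657 + 37,701 = 70,431 (those not working and not actively searching are outside the labor force — including those who want a job but have given up searching).
Civilian working-age population = 140,590 + 70,431 = 211,021.
Unemployment rate = 6,916 / 140,590 = 4.92%.
Labor force participation rate = 140,590 / 211,021 = 66.62%.

Unemployment rate ≈ 4.92%; labor force participation rate ≈ 66.62%.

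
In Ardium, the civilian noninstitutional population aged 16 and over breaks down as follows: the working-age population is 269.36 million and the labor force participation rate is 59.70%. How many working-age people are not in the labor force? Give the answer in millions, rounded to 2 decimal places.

Share not in the labor force = 1 − 0.5970 = 0.4030.
Not in labor force = 0.4030 × 269.36 ≈ 108.55 million.

About 108.55 million are not in the labor force.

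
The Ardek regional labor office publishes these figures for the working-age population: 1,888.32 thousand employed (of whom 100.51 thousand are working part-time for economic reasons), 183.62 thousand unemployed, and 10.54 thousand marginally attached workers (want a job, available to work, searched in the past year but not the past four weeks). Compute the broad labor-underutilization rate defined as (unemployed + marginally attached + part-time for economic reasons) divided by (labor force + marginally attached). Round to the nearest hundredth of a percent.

Broad underutilization rate ≈ 14.15%.

Labor force = 1,888.32 + 183.62 = 2,071.94 thousand.
Numerator = 183.62 + 10.54 + 100.51 = 294.67 thousand.
Denominator = 2,071.94 + 10.54 = 2,082.48 thousand.
Broad rate = 294.67 / 2,082.48 = 14.15%.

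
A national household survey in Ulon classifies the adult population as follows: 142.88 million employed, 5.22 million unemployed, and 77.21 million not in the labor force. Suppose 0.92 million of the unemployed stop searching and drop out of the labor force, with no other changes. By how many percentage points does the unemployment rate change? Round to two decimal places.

The unemployment rate changes by −0.60 percentage points.

Initially, labor force = 142.88 + 5.22 = 148.10 million, so u = 5.22/148.10 = 3.52%.
After the change, unemployed and labor force both fall by 0.92 → E = 142.88, U = 4.30, labor force = 147.18 million.
New unemployment rate = 4.30 / 147.18 = 2.92%.
Change = 2.92% − 3.52% = −0.60 percentage points.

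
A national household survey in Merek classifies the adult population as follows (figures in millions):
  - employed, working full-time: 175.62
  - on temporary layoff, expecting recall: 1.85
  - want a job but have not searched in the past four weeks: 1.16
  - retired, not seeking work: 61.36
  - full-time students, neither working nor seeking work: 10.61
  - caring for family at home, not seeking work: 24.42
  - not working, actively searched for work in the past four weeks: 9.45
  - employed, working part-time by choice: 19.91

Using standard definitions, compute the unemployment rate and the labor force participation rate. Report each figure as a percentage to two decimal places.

Unemployment rate ≈ 5.46%; labor force participation rate ≈ 67.95%.

Employed = 175.62 + 19.91 = 195.53 million.
Unemployed = 1.85 + 9.45 = 11.30 million (jobless and actively searching, or on temporary layoff).
Labor force = 195.53 + 11.30 = 206.83 million.
Not in labor force = 1.16 + 61.36 + 10.61 + 24.42 = 97.55 million (those not working and not actively searching are outside the labor force — including those who want a job but have given up searching).
Civilian working-age population = 206.83 + 97.55 = 304.38 million.
Unemployment rate = 11.30 / 206.83 = 5.46%.
Labor force participation rate = 206.83 / 304.38 = 67.95%.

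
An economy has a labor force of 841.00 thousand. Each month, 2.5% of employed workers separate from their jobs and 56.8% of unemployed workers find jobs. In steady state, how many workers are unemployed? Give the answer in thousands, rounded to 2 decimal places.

Steady-state unemployment rate u* = s/(s+f) = 2.5/(2.5+56.8) = 0.042159.
Unemployed = u* × labor force = 0.042159 × 841.00 ≈ 35.46 thousand.

About 35.46 thousand are unemployed in steady state.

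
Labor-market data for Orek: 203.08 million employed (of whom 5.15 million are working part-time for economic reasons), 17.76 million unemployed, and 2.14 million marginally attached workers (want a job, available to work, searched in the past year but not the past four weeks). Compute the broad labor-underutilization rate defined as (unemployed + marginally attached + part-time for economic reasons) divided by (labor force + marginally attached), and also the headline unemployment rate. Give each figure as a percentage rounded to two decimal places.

Broad underutilization rate ≈ 11.23%; headline unemployment rate ≈ 8.04%.

Labor force = 203.08 + 17.76 = 220.84 million.
Numerator = 17.76 + 2.14 + 5.15 = 25.05 million.
Denominator = 220.84 + 2.14 = 222.98 million.
Broad rate = 25.05 / 222.98 = 11.23%.
Headline unemployment rate = 17.76 / 220.84 = 8.04%.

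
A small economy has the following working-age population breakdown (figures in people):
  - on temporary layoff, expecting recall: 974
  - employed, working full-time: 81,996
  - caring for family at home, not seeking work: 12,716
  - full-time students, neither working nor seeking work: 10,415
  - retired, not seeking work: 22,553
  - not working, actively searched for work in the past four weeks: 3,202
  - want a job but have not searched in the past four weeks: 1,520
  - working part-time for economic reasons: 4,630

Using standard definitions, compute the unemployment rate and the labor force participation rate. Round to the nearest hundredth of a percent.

Unemployment rate ≈ 4.60%; labor force participation rate ≈ 65.80%.

Employed = 81,996 + 4,630 = 86,626 (anyone who worked, including part-time for economic reasons, counts as employed).
Unemployed = 974 + 3,202 = 4,176 (jobless and actively searching, or on temporary layoff).
Labor force = 86,626 + 4,176 = 90,802.
Not in labor force = 12,716 + 10,415 + 22,553 + 1,520 = 47,204 (those not working and not actively searching are outside the labor force — including those who want a job but have given up searching).
Civilian working-age population = 90,802 + 47,204 = 138,006.
Unemployment rate = 4,176 / 90,802 = 4.60%.
Labor force participation rate = 90,802 / 138,006 = 65.80%.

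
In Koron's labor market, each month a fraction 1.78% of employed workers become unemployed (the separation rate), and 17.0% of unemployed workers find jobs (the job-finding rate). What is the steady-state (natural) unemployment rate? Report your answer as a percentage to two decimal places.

Steady-state unemployment rate ≈ 9.48%.

At steady state the flows balance: s·E = f·U, so U/(E+U) = s/(s+f).
u* = 1.78 / (1.78 + 17.0) = 1.78 / 18.78 = 9.48%.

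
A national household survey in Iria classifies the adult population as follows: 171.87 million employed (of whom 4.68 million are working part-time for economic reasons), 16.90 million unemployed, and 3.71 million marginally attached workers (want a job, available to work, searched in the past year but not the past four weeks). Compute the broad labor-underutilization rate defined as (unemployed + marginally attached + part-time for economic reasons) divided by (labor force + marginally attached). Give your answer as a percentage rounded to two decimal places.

Broad underutilization rate ≈ 13.14%.

Labor force = 171.87 + 16.90 = 188.77 million.
Numerator = 16.90 + 3.71 + 4.68 = 25.29 million.
Denominator = 188.77 + 3.71 = 192.48 million.
Broad rate = 25.29 / 192.48 = 13.14%.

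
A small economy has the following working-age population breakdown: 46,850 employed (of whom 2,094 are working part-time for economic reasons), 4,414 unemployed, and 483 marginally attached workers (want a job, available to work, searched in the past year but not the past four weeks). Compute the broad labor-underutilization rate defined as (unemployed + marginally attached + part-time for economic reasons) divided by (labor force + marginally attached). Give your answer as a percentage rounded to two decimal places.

Broad underutilization rate ≈ 13.51%.

Labor force = 46,850 + 4,414 = 51,264.
Numerator = 4,414 + 483 + 2,094 = 6,991.
Denominator = 51,264 + 483 = 51,747.
Broad rate = 6,991 / 51,747 = 13.51%.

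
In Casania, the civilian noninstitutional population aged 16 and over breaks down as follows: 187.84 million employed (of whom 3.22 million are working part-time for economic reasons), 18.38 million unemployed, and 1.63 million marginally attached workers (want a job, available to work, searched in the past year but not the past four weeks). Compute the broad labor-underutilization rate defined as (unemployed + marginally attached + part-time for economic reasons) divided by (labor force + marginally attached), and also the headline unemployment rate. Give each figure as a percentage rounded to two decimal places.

Labor force = 187.84 + 18.38 = 206.22 million.
Numerator = 18.38 + 1.63 + 3.22 = 23.23 million.
Denominator = 206.22 + 1.63 = 207.85 million.
Broad rate = 23.23 / 207.85 = 11.18%.
Headline unemployment rate = 18.38 / 206.22 = 8.91%.

Broad underutilization rate ≈ 11.18%; headline unemployment rate ≈ 8.91%.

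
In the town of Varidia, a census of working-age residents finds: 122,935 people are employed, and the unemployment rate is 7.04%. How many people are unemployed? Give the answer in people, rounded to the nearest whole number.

About 9,310 are unemployed.

Let U be the number unemployed. The labor force is E + U, and U/(E+U) = 0.0704.
So U = 0.0704 × 122,935 / (1 − 0.0704) = 8654.62 / 0.9296 ≈ 9,310.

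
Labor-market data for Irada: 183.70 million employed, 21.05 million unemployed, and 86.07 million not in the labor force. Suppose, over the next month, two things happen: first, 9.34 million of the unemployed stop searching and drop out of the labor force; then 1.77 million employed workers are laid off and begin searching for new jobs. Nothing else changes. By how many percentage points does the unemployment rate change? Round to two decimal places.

The unemployment rate changes by −3.38 percentage points.

Initially, labor force = 183.70 + 21.05 = 204.75 million, so u = 21.05/204.75 = 10.28%.
After the first change, unemployed and labor force both fall by 9.34 → E = 183.70, U = 11.71, labor force = 195.41 million.
After the second change, employed falls and unemployed rises by 1.77; labor force unchanged → E = 181.93, U = 13.48, labor force = 195.41 million.
New unemployment rate = 13.48 / 195.41 = 6.90%.
Change = 6.90% − 10.28% = −3.38 percentage points.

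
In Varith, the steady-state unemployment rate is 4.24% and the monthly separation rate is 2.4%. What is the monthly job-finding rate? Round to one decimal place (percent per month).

From u* = s/(s+f): f = s·(1−u)/u.
f = 2.4 × (1 − 0.0424) / 0.0424 = 2.2982 / 0.0424 ≈ 54.2% per month.

Job-finding rate ≈ 54.2% per month.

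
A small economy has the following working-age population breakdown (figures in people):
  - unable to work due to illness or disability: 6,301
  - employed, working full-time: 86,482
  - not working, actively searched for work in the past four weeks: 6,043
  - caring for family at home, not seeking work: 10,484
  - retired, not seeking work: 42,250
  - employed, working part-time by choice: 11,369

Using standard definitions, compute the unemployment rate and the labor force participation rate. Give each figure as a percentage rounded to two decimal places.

Unemployment rate ≈ 5.82%; labor force participation rate ≈ 63.77%.

Employed = 86,482 + 11,369 = 97,851.
Unemployed = 6,043.
Labor force = 97,851 + 6,043 = 103,894.
Not in labor force = 6,301 + 10,484 + 42,250 = 59,035 (those not working and not actively searching are outside the labor force).
Civilian working-age population = 103,894 + 59,035 = 162,929.
Unemployment rate = 6,043 / 103,894 = 5.82%.
Labor force participation rate = 103,894 / 162,929 = 63.77%.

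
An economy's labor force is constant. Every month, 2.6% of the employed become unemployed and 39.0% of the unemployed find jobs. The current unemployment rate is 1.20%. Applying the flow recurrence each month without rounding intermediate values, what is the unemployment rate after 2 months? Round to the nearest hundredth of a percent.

Unemployment rate after two months ≈ 4.53%.

With a fixed labor force, u_{t+1} = u_t + s·(1−u_t) − f·u_t = u_t·(1−s−f) + s.
Here 1−s−f = 0.584 and s = 0.026.
u_1 = 0.012000 × 0.584 + 0.026 = 0.033008.
u_2 = 0.033008 × 0.584 + 0.026 = 0.045277.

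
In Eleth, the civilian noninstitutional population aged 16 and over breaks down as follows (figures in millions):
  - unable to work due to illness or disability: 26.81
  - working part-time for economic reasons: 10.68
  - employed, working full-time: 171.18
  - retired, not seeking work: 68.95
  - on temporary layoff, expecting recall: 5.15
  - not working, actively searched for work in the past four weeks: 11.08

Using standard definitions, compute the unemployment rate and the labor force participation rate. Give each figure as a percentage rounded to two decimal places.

Employed = 10.68 + 171.18 = 181.86 million (anyone who worked, including part-time for economic reasons, counts as employed).
Unemployed = 5.15 + 11.08 = 16.23 million (jobless and actively searching, or on temporary layoff).
Labor force = 181.86 + 16.23 = 198.09 million.
Not in labor force = 26.81 + 68.95 = 95.76 million (those not working and not actively searching are outside the labor force).
Civilian working-age population = 198.09 + 95.76 = 293.85 million.
Unemployment rate = 16.23 / 198.09 = 8.19%.
Labor force participation rate = 198.09 / 293.85 = 67.41%.

Unemployment rate ≈ 8.19%; labor force participation rate ≈ 67.41%.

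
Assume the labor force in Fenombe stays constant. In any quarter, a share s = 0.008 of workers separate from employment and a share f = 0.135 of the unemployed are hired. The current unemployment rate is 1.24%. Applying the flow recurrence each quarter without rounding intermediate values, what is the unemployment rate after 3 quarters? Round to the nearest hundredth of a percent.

With a fixed labor force, u_{t+1} = u_t + s·(1−u_t) − f·u_t = u_t·(1−s−f) + s.
Here 1−s−f = 0.857 and s = 0.008.
u_1 = 0.012400 × 0.857 + 0.008 = 0.018627.
u_2 = 0.018627 × 0.857 + 0.008 = 0.023963.
u_3 = 0.023963 × 0.857 + 0.008 = 0.028536.

Unemployment rate after three quarters ≈ 2.85%.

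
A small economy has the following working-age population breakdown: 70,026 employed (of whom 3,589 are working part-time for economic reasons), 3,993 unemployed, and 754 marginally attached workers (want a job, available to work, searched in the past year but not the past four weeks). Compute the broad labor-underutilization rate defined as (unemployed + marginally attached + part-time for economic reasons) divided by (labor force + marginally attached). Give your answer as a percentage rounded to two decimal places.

Labor force = 70,026 + 3,993 = 74,019.
Numerator = 3,993 + 754 + 3,589 = 8,336.
Denominator = 74,019 + 754 = 74,773.
Broad rate = 8,336 / 74,773 = 11.15%.

Broad underutilization rate ≈ 11.15%.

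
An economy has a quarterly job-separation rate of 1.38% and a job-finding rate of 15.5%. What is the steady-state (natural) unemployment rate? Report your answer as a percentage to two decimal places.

Steady-state unemployment rate ≈ 8.18%.

At steady state the flows balance: s·E = f·U, so U/(E+U) = s/(s+f).
u* = 1.38 / (1.38 + 15.5) = 1.38 / 16.88 = 8.18%.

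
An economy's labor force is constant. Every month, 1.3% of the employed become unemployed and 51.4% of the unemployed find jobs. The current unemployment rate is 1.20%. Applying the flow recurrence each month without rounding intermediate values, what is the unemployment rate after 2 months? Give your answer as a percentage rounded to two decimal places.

Unemployment rate after two months ≈ 2.18%.

With a fixed labor force, u_{t+1} = u_t + s·(1−u_t) − f·u_t = u_t·(1−s−f) + s.
Here 1−s−f = 0.473 and s = 0.013.
u_1 = 0.012000 × 0.473 + 0.013 = 0.018676.
u_2 = 0.018676 × 0.473 + 0.013 = 0.021834.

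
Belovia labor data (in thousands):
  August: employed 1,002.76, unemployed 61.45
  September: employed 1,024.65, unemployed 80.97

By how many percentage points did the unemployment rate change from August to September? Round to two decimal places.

August: labor force = 1,002.76 + 61.45 = 1,064.21; u = 61.45/1,064.21 = 5.77%.
September: labor force = 1,024.65 + 80.97 = 1,105.62; u = 80.97/1,105.62 = 7.32%.
Change = 7.32% − 5.77% = +1.55 pp.

The unemployment rate changed by +1.55 percentage points.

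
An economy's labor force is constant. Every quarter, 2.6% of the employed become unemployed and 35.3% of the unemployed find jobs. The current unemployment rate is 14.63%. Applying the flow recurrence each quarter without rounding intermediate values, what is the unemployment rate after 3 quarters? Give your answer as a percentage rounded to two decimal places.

With a fixed labor force, u_{t+1} = u_t + s·(1−u_t) − f·u_t = u_t·(1−s−f) + s.
Here 1−s−f = 0.621 and s = 0.026.
u_1 = 0.146300 × 0.621 + 0.026 = 0.116852.
u_2 = 0.116852 × 0.621 + 0.026 = 0.098565.
u_3 = 0.098565 × 0.621 + 0.026 = 0.087209.

Unemployment rate after three quarters ≈ 8.72%.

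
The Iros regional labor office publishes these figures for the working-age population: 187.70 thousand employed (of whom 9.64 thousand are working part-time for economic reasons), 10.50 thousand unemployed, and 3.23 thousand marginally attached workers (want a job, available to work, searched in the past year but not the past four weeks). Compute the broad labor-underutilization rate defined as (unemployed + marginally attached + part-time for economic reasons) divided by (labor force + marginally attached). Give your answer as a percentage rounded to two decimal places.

Labor force = 187.70 + 10.50 = 198.20 thousand.
Numerator = 10.50 + 3.23 + 9.64 = 23.37 thousand.
Denominator = 198.20 + 3.23 = 201.43 thousand.
Broad rate = 23.37 / 201.43 = 11.60%.

Broad underutilization rate ≈ 11.60%.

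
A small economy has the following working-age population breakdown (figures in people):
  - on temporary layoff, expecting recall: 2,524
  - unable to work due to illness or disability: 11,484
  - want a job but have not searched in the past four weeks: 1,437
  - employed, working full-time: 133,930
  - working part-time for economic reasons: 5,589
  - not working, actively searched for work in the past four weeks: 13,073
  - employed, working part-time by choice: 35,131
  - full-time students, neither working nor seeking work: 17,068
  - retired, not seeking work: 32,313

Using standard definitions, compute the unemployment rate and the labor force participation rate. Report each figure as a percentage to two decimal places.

Employed = 133,930 + 5,589 + 35,131 = 174,650 (anyone who worked, including part-time for economic reasons, counts as employed).
Unemployed = 2,524 + 13,073 = 15,597 (jobless and actively searching, or on temporary layoff).
Labor force = 174,650 + 15,597 = 190,247.
Not in labor force = 11,484 + 1,437 + 17,068 + 32,313 = 62,302 (those not working and not actively searching are outside the labor force — including those who want a job but have given up searching).
Civilian working-age population = 190,247 + 62,302 = 252,549.
Unemployment rate = 15,597 / 190,247 = 8.20%.
Labor force participation rate = 190,247 / 252,549 = 75.33%.

Unemployment rate ≈ 8.20%; labor force participation rate ≈ 75.33%.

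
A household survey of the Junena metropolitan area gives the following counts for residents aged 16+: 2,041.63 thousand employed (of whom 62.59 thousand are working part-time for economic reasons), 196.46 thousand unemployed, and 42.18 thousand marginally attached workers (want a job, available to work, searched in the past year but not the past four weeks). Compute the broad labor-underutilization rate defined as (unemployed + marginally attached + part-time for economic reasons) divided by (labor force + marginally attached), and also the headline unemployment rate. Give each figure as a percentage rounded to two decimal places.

Labor force = 2,041.63 + 196.46 = 2,238.09 thousand.
Numerator = 196.46 + 42.18 + 62.59 = 301.23 thousand.
Denominator = 2,238.09 + 42.18 = 2,280.27 thousand.
Broad rate = 301.23 / 2,280.27 = 13.21%.
Headline unemployment rate = 196.46 / 2,238.09 = 8.78%.

Broad underutilization rate ≈ 13.21%; headline unemployment rate ≈ 8.78%.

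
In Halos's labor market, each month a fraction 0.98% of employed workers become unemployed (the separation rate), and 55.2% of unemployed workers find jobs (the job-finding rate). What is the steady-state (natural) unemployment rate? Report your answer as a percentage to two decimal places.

Steady-state unemployment rate ≈ 1.74%.

At steady state the flows balance: s·E = f·U, so U/(E+U) = s/(s+f).
u* = 0.98 / (0.98 + 55.2) = 0.98 / 56.18 = 1.74%.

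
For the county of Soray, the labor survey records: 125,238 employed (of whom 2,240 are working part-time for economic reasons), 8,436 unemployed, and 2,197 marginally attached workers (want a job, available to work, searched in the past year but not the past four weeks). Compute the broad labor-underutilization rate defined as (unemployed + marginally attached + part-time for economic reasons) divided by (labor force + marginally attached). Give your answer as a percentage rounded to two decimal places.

Labor force = 125,238 + 8,436 = 133,674.
Numerator = 8,436 + 2,197 + 2,240 = 12,873.
Denominator = 133,674 + 2,197 = 135,871.
Broad rate = 12,873 / 135,871 = 9.47%.

Broad underutilization rate ≈ 9.47%.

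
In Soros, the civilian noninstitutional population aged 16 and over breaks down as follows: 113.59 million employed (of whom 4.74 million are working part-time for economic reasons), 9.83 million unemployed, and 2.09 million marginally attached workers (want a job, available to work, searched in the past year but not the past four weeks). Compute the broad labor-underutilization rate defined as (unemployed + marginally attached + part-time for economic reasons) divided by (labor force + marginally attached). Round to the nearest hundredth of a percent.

Broad underutilization rate ≈ 13.27%.

Labor force = 113.59 + 9.83 = 123.42 million.
Numerator = 9.83 + 2.09 + 4.74 = 16.66 million.
Denominator = 123.42 + 2.09 = 125.51 million.
Broad rate = 16.66 / 125.51 = 13.27%.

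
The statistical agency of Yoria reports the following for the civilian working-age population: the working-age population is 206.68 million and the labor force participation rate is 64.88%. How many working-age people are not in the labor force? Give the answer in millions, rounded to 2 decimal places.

About 72.59 million are not in the labor force.

Share not in the labor force = 1 − 0.6488 = 0.3512.
Not in labor force = 0.3512 × 206.68 ≈ 72.59 million.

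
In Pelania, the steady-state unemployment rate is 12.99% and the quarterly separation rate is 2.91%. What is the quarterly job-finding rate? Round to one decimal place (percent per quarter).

From u* = s/(s+f): f = s·(1−u)/u.
f = 2.91 × (1 − 0.1299) / 0.1299 = 2.5320 / 0.1299 ≈ 19.5% per quarter.

Job-finding rate ≈ 19.5% per quarter.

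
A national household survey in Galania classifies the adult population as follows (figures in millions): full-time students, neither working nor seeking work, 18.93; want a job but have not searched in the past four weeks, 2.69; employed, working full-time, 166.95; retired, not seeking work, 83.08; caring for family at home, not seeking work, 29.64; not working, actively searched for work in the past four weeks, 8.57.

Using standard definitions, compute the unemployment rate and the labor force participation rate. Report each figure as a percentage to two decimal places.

Employed = 166.95 million.
Unemployed = 8.57 million.
Labor force = 166.95 + 8.57 = 175.52 million.
Not in labor force = 18.93 + 2.69 + 83.08 + 29.64 = 134.34 million (those not working and not actively searching are outside the labor force — including those who want a job but have given up searching).
Civilian working-age population = 175.52 + 134.34 = 309.86 million.
Unemployment rate = 8.57 / 175.52 = 4.88%.
Labor force participation rate = 175.52 / 309.86 = 56.64%.

Unemployment rate ≈ 4.88%; labor force participation rate ≈ 56.64%.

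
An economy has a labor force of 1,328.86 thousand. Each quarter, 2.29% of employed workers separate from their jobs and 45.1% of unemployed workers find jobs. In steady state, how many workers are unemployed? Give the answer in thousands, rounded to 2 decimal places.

About 64.21 thousand are unemployed in steady state.

Steady-state unemployment rate u* = s/(s+f) = 2.29/(2.29+45.1) = 0.048322.
Unemployed = u* × labor force = 0.048322 × 1,328.86 ≈ 64.21 thousand.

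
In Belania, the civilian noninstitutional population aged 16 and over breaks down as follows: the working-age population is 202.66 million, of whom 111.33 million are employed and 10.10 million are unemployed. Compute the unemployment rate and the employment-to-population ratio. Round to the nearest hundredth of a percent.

Labor force = employed + unemployed = 111.33 + 10.10 = 121.43 million.
Unemployment rate = 10.10 / 121.43 = 8.32%.
Employment-population ratio = 111.33 / 202.66 = 54.93%.

Unemployment rate ≈ 8.32%; employment-population ratio ≈ 54.93%.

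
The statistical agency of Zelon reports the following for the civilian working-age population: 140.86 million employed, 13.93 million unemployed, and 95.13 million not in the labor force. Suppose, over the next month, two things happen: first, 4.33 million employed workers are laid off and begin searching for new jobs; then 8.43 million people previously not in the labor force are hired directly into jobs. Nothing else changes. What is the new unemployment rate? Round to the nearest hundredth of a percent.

Initially, labor force = 140.86 + 13.93 = 154.79 million, so u = 13.93/154.79 = 9.00%.
After the first change, employed falls and unemployed rises by 4.33; labor force unchanged → E = 136.53, U = 18.26, labor force = 154.79 million.
After the second change, employed and labor force both rise by 8.43; unemployed unchanged → E = 144.96, U = 18.26, labor force = 163.22 million.
New unemployment rate = 18.26 / 163.22 = 11.19%.

New unemployment rate ≈ 11.19%.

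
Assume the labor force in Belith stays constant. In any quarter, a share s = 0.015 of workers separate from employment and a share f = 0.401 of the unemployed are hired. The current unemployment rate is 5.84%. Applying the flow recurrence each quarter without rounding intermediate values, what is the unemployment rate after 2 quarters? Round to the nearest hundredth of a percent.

With a fixed labor force, u_{t+1} = u_t + s·(1−u_t) − f·u_t = u_t·(1−s−f) + s.
Here 1−s−f = 0.584 and s = 0.015.
u_1 = 0.058400 × 0.584 + 0.015 = 0.049106.
u_2 = 0.049106 × 0.584 + 0.015 = 0.043678.

Unemployment rate after two quarters ≈ 4.37%.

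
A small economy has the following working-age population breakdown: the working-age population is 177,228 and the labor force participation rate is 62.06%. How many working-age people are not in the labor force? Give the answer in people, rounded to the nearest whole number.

About 67,240 are not in the labor force.

Share not in the labor force = 1 − 0.6206 = 0.3794.
Not in labor force = 0.3794 × 177,228 ≈ 67,240.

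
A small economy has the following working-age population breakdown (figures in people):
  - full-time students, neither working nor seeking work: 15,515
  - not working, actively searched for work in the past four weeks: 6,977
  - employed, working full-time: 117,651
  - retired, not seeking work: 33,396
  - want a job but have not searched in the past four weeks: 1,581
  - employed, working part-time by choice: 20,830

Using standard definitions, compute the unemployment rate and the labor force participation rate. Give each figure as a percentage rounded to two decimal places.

Unemployment rate ≈ 4.80%; labor force participation rate ≈ 74.23%.

Employed = 117,651 + 20,830 = 138,481.
Unemployed = 6,977.
Labor force = 138,481 + 6,977 = 145,458.
Not in labor force = 15,515 + 33,396 + 1,581 = 50,492 (those not working and not actively searching are outside the labor force — including those who want a job but have given up searching).
Civilian working-age population = 145,458 + 50,492 = 195,950.
Unemployment rate = 6,977 / 145,458 = 4.80%.
Labor force participation rate = 145,458 / 195,950 = 74.23%.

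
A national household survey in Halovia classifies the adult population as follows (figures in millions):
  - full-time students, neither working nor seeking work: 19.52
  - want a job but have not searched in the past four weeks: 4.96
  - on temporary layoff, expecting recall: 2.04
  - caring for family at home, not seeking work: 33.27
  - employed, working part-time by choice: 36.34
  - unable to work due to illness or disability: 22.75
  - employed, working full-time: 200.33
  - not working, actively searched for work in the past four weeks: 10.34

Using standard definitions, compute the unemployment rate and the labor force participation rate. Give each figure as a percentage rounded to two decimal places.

Employed = 36.34 + 200.33 = 236.67 million.
Unemployed = 2.04 + 10.34 = 12.38 million (jobless and actively searching, or on temporary layoff).
Labor force = 236.67 + 12.38 = 249.05 million.
Not in labor force = 19.52 + 4.96 + 33.27 + 22.75 = 80.50 million (those not working and not actively searching are outside the labor force — including those who want a job but have given up searching).
Civilian working-age population = 249.05 + 80.50 = 329.55 million.
Unemployment rate = 12.38 / 249.05 = 4.97%.
Labor force participation rate = 249.05 / 329.55 = 75.57%.

Unemployment rate ≈ 4.97%; labor force participation rate ≈ 75.57%.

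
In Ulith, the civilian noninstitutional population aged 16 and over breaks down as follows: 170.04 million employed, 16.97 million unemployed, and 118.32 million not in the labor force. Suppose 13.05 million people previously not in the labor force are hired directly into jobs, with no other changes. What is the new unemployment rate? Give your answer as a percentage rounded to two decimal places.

Initially, labor force = 170.04 + 16.97 = 187.01 million, so u = 16.97/187.01 = 9.07%.
After the change, employed and labor force both rise by 13.05; unemployed unchanged → E = 183.09, U = 16.97, labor force = 200.06 million.
New unemployment rate = 16.97 / 200.06 = 8.48%.

New unemployment rate ≈ 8.48%.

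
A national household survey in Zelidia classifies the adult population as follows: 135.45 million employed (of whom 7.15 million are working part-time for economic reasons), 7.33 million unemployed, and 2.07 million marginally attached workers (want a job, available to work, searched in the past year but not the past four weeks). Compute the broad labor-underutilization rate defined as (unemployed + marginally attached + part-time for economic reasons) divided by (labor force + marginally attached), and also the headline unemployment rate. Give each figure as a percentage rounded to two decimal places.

Broad underutilization rate ≈ 11.43%; headline unemployment rate ≈ 5.13%.

Labor force = 135.45 + 7.33 = 142.78 million.
Numerator = 7.33 + 2.07 + 7.15 = 16.55 million.
Denominator = 142.78 + 2.07 = 144.85 million.
Broad rate = 16.55 / 144.85 = 11.43%.
Headline unemployment rate = 7.33 / 142.78 = 5.13%.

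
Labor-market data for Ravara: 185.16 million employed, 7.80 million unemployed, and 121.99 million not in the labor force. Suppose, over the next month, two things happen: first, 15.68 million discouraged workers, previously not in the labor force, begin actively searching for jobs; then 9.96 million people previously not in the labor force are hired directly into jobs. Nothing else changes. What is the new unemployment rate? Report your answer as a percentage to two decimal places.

Initially, labor force = 185.16 + 7.80 = 192.96 million, so u = 7.80/192.96 = 4.04%.
After the first change, unemployed and labor force both rise by 15.68 → E = 185.16, U = 23.48, labor force = 208.64 million.
After the second change, employed and labor force both rise by 9.96; unemployed unchanged → E = 195.12, U = 23.48, labor force = 218.60 million.
New unemployment rate = 23.48 / 218.60 = 10.74%.

New unemployment rate ≈ 10.74%.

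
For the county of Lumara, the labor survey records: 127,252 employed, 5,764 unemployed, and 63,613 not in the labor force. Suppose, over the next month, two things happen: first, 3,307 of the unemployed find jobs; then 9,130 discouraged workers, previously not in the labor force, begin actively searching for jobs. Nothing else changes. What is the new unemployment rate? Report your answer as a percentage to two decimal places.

New unemployment rate ≈ 8.15%.

Initially, labor force = 127,252 + 5,764 = 133,016, so u = 5,764/133,016 = 4.33%.
After the first change, unemployed falls and employed rises by 3,307; labor force unchanged → E = 130,559, U = 2,457, labor force = 133,016.
After the second change, unemployed and labor force both rise by 9,130 → E = 130,559, U = 11,587, labor force = 142,146.
New unemployment rate = 11,587 / 142,146 = 8.15%.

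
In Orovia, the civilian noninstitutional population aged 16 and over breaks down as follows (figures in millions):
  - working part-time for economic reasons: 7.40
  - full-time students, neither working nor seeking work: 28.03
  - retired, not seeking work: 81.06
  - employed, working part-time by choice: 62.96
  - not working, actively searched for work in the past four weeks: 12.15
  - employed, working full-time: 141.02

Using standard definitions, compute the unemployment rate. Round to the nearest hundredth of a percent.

Unemployment rate ≈ 5.44%.

Employed = 7.40 + 62.96 + 141.02 = 211.38 million (anyone who worked, including part-time for economic reasons, counts as employed).
Unemployed = 12.15 million.
Labor force = 211.38 + 12.15 = 223.53 million.
Unemployment rate = 12.15 / 223.53 = 5.44%.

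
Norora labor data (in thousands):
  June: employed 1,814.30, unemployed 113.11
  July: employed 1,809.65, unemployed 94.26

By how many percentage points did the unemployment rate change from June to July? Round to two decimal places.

The unemployment rate changed by −0.92 percentage points.

June: labor force = 1,814.30 + 113.11 = 1,927.41; u = 113.11/1,927.41 = 5.87%.
July: labor force = 1,809.65 + 94.26 = 1,903.91; u = 94.26/1,903.91 = 4.95%.
Change = 4.95% − 5.87% = −0.92 pp.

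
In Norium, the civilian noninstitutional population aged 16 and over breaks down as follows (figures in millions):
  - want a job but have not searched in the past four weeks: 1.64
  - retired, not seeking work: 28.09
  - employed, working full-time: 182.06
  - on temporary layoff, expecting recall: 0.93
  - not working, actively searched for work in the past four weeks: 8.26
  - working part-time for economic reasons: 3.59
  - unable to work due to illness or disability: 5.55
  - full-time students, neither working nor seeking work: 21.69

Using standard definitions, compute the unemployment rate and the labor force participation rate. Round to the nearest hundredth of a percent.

Employed = 182.06 + 3.59 = 185.65 million (anyone who worked, including part-time for economic reasons, counts as employed).
Unemployed = 0.93 + 8.26 = 9.19 million (jobless and actively searching, or on temporary layoff).
Labor force = 185.65 + 9.19 = 194.84 million.
Not in labor force = 1.64 + 28.09 + 5.55 + 21.69 = 56.97 million (those not working and not actively searching are outside the labor force — including those who want a job but have given up searching).
Civilian working-age population = 194.84 + 56.97 = 251.81 million.
Unemployment rate = 9.19 / 194.84 = 4.72%.
Labor force participation rate = 194.84 / 251.81 = 77.38%.

Unemployment rate ≈ 4.72%; labor force participation rate ≈ 77.38%.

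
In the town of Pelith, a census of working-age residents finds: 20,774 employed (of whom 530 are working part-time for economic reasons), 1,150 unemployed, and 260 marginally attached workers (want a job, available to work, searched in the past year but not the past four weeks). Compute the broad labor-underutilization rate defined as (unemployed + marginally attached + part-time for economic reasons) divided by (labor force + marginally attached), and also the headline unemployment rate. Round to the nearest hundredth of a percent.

Broad underutilization rate ≈ 8.75%; headline unemployment rate ≈ 5.25%.

Labor force = 20,774 + 1,150 = 21,924.
Numerator = 1,150 + 260 + 530 = 1,940.
Denominator = 21,924 + 260 = 22,184.
Broad rate = 1,940 / 22,184 = 8.75%.
Headline unemployment rate = 1,150 / 21,924 = 5.25%.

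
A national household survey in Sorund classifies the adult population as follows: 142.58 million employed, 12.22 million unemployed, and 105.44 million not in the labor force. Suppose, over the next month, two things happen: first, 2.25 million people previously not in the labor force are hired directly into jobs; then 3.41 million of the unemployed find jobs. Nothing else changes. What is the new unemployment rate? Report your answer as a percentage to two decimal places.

Initially, labor force = 142.58 + 12.22 = 154.80 million, so u = 12.22/154.80 = 7.89%.
After the first change, employed and labor force both rise by 2.25; unemployed unchanged → E = 144.83, U = 12.22, labor force = 157.05 million.
After the second change, unemployed falls and employed rises by 3.41; labor force unchanged → E = 148.24, U = 8.81, labor force = 157.05 million.
New unemployment rate = 8.81 / 157.05 = 5.61%.

New unemployment rate ≈ 5.61%.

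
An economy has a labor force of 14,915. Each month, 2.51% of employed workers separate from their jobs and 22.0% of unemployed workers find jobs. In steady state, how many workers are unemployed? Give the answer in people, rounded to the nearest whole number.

Steady-state unemployment rate u* = s/(s+f) = 2.51/(2.51+22.0) = 0.102407.
Unemployed = u* × labor force = 0.102407 × 14,915 ≈ 1,527.

About 1,527 are unemployed in steady state.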